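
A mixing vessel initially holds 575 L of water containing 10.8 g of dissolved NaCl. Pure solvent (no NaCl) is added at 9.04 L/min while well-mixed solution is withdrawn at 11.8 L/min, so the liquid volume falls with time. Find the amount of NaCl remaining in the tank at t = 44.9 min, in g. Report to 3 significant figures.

3.83 g

Let m(t) be the amount of NaCl. Volume: V(t) = V₀ + (Q_in − Q_out) t = 575 − 2.7600 t; V(44.9) = 451.08 L.
No NaCl enters, so dm/dt = −Q_out · (m/V).
dm/m = −Q_out dt/(V₀ − 2.7600 t); integrating gives ln(m/m₀) = −(Q_out/(Q_in−Q_out)) ln(V/V₀).
m = m₀ (V₀/V)^(Q_out/(Q_in−Q_out)) = 10.8 × (575/451.08)^(-4.2754) = 3.8258 g.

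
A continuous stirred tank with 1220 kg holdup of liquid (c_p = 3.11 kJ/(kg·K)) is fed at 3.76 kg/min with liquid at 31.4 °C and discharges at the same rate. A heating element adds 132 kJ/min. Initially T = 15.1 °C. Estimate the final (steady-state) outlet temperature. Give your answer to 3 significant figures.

42.7 °C

M c_p dT/dt = ṁ c_p (T_in − T) + Q̇.
At steady state dT/dt = 0 ⇒ T_ss = T_in + Q̇/(ṁ c_p) = 31.4 + 132/(3.76·3.11) = 42.688 °C.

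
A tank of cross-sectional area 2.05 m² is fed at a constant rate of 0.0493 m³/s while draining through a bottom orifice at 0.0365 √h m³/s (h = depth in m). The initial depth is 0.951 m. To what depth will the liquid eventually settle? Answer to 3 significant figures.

A dh/dt = Q_in − 0.0365 √h. Steady state requires inflow = outflow:
Q_in = 0.0365 √h_ss ⇒ √h_ss = 0.0493/0.0365 = 1.3507.
h_ss = 1.3507² = 1.8243 m. (Since h₀ = 0.951 m < h_ss, the level will rise toward this value.)

1.82 m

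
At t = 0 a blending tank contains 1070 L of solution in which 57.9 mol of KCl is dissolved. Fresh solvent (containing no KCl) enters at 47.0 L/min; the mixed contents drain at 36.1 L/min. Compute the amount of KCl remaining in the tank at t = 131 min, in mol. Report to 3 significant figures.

Let m(t) be the amount of KCl. Volume: V(t) = V₀ + (Q_in − Q_out) t = 1070 + 10.900 t; V(131) = 2497.9 L.
Solute balance: dm/dt = 0 − Q_out C = −Q_out m/V(t).
Separate: dm/m = −Q_out dt/V(t) ⇒ ln(m/m₀) = −(Q_out/(Q_in−Q_out)) ln(V/V₀).
m = m₀ (V₀/V)^(Q_out/(Q_in−Q_out)) = 57.9 × (1070/2497.9)^(3.3119) = 3.4935 mol.

3.49 mol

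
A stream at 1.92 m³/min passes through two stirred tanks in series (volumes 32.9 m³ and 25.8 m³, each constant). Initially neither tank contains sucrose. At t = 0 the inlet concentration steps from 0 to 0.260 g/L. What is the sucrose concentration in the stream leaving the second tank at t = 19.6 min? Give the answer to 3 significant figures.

Each tank obeys Vᵢ dCᵢ/dt = Q(Cᵢ₋₁ − Cᵢ), so τᵢ = Vᵢ/Q.
τ₁ = 32.9/1.92 = 17.135 min; τ₂ = 25.8/1.92 = 13.438 min.
Tank 1: C₁ = C_in(1 − e^(−t/τ₁)). Tank 2 (τ₁ ≠ τ₂): C₂ = C_in[1 − (τ₁ e^(−t/τ₁) − τ₂ e^(−t/τ₂))/(τ₁ − τ₂)].
At t = 19.6: e^(−t/τ₁) = 0.31860, e^(−t/τ₂) = 0.23256.
C₂ = 0.260·[1 − (17.135·0.31860 − 13.438·0.23256)/(3.6979)] = 0.260·0.36877 = 0.095879 g/L.

0.0959 g/L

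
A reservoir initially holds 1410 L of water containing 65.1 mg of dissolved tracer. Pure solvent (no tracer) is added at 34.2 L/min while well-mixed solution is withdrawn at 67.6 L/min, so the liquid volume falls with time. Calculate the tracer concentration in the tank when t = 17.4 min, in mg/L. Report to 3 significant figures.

0.0268 mg/L

Total volume: dV/dt = Q_in − Q_out = -33.400 L/min, so V(t) = 1410 − 33.400 t and V(17.4) = 828.84 L.
No tracer enters, so dm/dt = −Q_out · (m/V).
dm/m = −Q_out dt/(V₀ − 33.400 t); integrating gives ln(m/m₀) = −(Q_out/(Q_in−Q_out)) ln(V/V₀).
m = m₀ (V₀/V)^(Q_out/(Q_in−Q_out)) = 65.1 × (1410/828.84)^(-2.0240) = 22.210 mg.
C = m/V = 22.210/828.84 = 0.026797 mg/L.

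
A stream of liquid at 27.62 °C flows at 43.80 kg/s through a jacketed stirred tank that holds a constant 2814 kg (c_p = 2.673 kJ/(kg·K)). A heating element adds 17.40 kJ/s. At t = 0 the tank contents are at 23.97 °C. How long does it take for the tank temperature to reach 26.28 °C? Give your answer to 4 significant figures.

Unsteady energy balance on the tank contents: M c_p dT/dt = ṁ c_p (T_in − T) + 17.40.
τ = M/ṁ = 64.2466 s; T_ss = T_in + Q̇/(ṁ c_p) = 27.7686 °C.
T(t) = T_ss + (T₀ − T_ss) e^(−t/τ). Set T = 26.28:
e^(−t/τ) = (26.28 − 27.7686)/(23.97 − 27.7686) = 0.391884
t = −64.2466 · ln(0.391884) = 60.1855 s.

60.19 s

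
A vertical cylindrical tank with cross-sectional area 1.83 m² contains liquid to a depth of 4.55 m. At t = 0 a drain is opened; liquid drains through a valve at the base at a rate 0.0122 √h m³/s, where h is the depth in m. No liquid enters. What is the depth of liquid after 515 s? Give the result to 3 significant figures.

Accumulation of liquid (constant cross-section A): A dh/dt = −0.0122 √h.
Separate and integrate: 2(√h − √h₀) = −(0.0122/A) t.
√h = √4.55 − 0.0122·515/(2·1.83) = 2.1331 − 1.7167 = 0.41641.
h = 0.41641² = 0.17339 m.

0.173 m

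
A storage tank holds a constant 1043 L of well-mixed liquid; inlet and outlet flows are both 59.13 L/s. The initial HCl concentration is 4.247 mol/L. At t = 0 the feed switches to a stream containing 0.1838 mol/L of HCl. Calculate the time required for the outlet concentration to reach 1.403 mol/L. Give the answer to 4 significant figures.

21.23 s

Species balance: V dC/dt = Q(C_in − C) ⇒ τ = V/Q = 17.6391 s.
C(t) = C_in + (C₀ − C_in) e^(−t/τ). Set C = 1.403 and solve for t:
e^(−t/τ) = (C − C_in)/(C₀ − C_in) = (1.403 − 0.1838)/(4.247 − 0.1838) = 0.300059
t = −τ ln(…) = 17.6391 × 1.20378 = 21.2335 s.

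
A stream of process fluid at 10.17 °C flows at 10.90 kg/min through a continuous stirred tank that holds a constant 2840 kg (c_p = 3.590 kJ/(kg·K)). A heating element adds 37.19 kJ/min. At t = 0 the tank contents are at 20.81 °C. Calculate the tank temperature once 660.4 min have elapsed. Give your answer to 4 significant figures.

Unsteady energy balance on the tank contents: M c_p dT/dt = ṁ c_p (T_in − T) + 37.19.
τ = M/ṁ = 260.550 min; T_ss = T_in + Q̇/(ṁ c_p) = 10.17 + 37.19/(10.90·3.590) = 11.1204 °C.
This is linear first-order; T(t) = T_ss + (T₀ − T_ss) e^(−t/τ).
T(660.4) = 11.1204 + (9.68960)·e^(−660.4/260.550) = 11.1204 + (9.68960)·0.0792907 = 11.8887 °C.

11.89 °C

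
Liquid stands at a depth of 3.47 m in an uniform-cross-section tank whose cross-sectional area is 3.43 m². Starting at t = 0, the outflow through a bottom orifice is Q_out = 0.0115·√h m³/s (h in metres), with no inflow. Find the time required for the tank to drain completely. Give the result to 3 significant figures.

Accumulation of liquid (constant cross-section A): A dh/dt = −0.0115 √h.
∫ h^(−1/2) dh = −(0.0115/A) ∫ dt, giving 2√h = 2√h₀ − (0.0115/A) t.
Tank is empty when √h = 0: t_empty = 2A√h₀/0.0115.
t_empty = 2·3.43·√3.47/0.0115 = 6.8600·1.8628/0.0115 = 1111.2 s.

1110 s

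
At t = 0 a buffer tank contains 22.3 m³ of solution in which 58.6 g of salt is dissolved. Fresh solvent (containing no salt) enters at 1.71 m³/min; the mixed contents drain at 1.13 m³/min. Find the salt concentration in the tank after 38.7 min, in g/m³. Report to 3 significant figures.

0.337 g/m³

Let m(t) be the amount of salt. Volume: V(t) = V₀ + (Q_in − Q_out) t = 22.3 + 0.58000 t; V(38.7) = 44.746 m³.
No salt enters, so dm/dt = −Q_out · (m/V).
Separate: dm/m = −Q_out dt/V(t) ⇒ ln(m/m₀) = −(Q_out/(Q_in−Q_out)) ln(V/V₀).
m = m₀ (V₀/V)^(Q_out/(Q_in−Q_out)) = 58.6 × (22.3/44.746)^(1.9483) = 15.088 g.
C = m/V = 15.088/44.746 = 0.33720 g/m³.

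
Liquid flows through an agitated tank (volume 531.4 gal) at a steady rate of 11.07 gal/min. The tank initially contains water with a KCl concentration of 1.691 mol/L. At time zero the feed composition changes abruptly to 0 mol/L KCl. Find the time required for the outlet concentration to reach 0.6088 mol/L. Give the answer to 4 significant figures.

49.04 min

Species balance: V dC/dt = Q(C_in − C) ⇒ τ = V/Q = 48.0036 min.
C(t) = C_in + (C₀ − C_in) e^(−t/τ). Set C = 0.6088 and solve for t:
e^(−t/τ) = (C − C_in)/(C₀ − C_in) = (0.6088 − 0)/(1.691 − 0) = 0.360024
t = −τ ln(…) = 48.0036 × 1.02159 = 49.0398 min.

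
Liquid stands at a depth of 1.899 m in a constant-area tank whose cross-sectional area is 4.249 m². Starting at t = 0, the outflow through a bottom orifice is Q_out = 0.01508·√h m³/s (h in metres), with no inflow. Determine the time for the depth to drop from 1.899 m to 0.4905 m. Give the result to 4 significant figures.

381.9 s

Unsteady balance on liquid volume: A dh/dt = −0.01508 √h.
∫ h^(−1/2) dh = −(0.01508/A) ∫ dt, giving 2√h = 2√h₀ − (0.01508/A) t.
t = 2A(√h₀ − √h)/0.01508 = 2·4.249·(√1.899 − √0.4905)/0.01508
  = 8.49800 × (1.37804 − 0.700357) / 0.01508 = 381.894 s.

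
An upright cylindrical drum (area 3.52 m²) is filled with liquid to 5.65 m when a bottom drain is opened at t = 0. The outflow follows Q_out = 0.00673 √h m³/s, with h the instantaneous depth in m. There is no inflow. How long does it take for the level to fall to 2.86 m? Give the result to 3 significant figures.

717 s

A dh/dt = −Q_out = −0.00673 √h.
This is separable: 2 d(√h)/dt = −0.00673/A, so √h = √h₀ − (0.00673/(2A)) t.
t = 2A(√h₀ − √h)/0.00673 = 2·3.52·(√5.65 − √2.86)/0.00673
  = 7.0400 × (2.3770 − 1.6912) / 0.00673 = 717.41 s.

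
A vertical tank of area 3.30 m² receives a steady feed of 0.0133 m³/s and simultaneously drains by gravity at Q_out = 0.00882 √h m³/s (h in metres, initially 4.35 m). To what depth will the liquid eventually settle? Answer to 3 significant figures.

Mass balance (ρ constant): A dh/dt = Q_in − 0.00882 √h. At steady state dh/dt = 0:
Q_in = 0.00882 √h_ss ⇒ √h_ss = 0.0133/0.00882 = 1.5079.
h_ss = 1.5079² = 2.2739 m. (Since h₀ = 4.35 m > h_ss, the level will fall toward this value.)

2.27 m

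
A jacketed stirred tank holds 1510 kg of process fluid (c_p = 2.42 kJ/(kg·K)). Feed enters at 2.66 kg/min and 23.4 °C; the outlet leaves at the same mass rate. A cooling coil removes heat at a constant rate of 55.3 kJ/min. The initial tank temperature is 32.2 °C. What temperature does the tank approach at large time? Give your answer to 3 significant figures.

M c_p dT/dt = ṁ c_p (T_in − T) − Q̇.
At steady state dT/dt = 0 ⇒ T_ss = T_in − Q̇/(ṁ c_p) = 23.4 − 55.3/(2.66·2.42) = 14.809 °C.

14.8 °C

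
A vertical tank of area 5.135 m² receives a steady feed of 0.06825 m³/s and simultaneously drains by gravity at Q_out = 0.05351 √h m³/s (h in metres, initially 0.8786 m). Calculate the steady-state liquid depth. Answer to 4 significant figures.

1.627 m

Volume balance on the tank: A dh/dt = Q_in − 0.05351 √h. At steady state dh/dt = 0:
Q_in = 0.05351 √h_ss ⇒ √h_ss = 0.06825/0.05351 = 1.27546.
h_ss = 1.27546² = 1.62680 m. (Since h₀ = 0.8786 m < h_ss, the level will rise toward this value.)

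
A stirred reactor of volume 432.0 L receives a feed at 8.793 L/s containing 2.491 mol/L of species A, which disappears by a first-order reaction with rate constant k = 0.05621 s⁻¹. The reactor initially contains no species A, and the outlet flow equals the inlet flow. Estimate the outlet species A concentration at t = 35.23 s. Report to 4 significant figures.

V dC/dt = Q(C_in − C) − k V C.
This is linear with rate a = Q/V + k = 0.0765642 s⁻¹.
C_ss = Q C_in/(Q + kV) = 0.662219 mol/L; C(t) = C_ss + (C₀ − C_ss) e^(−a t).
C(35.23) = 0.662219 + (-0.662219)·e^(−0.0765642·35.23) = 0.662219 + (-0.662219)·0.0673835 = 0.617596 mol/L.

0.6176 mol/L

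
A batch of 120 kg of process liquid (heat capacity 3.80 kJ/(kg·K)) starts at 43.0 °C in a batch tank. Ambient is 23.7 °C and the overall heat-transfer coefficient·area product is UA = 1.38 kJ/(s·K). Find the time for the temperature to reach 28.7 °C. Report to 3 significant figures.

446 s

Lumped-capacitance energy balance: M c_p dT/dt = UA(T_amb − T).
τ = M c_p/UA = 330.43 s; T_ss = T_amb = 23.700 °C.
T(t) = T_ss + (T₀ − T_ss)e^(−t/τ); set T = 28.7:
t = −τ ln[(T − T_ss)/(T₀ − T_ss)] = −330.43 · ln(0.25907) = 446.31 s.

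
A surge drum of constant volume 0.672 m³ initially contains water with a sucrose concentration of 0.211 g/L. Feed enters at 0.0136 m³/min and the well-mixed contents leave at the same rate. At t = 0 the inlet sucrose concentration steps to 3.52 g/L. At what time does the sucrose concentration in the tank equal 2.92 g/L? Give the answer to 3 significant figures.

84.4 min

Mass balance on the solute (V constant): V dC/dt = Q(C_in − C), so τ = V/Q = 49.412 min.
C(t) = C_in + (C₀ − C_in) e^(−t/τ). Set C = 2.92 and solve for t:
e^(−t/τ) = (C − C_in)/(C₀ − C_in) = (2.92 − 3.52)/(0.211 − 3.52) = 0.18132
t = −τ ln(…) = 49.412 × 1.7075 = 84.369 min.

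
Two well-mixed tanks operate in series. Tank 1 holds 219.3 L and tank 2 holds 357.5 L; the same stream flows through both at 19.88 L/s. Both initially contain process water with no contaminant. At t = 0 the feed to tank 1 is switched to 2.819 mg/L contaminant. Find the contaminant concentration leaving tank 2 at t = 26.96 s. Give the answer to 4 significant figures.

1.579 mg/L

Species balance on tank i: dCᵢ/dt = (Cᵢ₋₁ − Cᵢ)/τᵢ with τᵢ = Vᵢ/Q.
τ₁ = 219.3/19.88 = 11.0312 s; τ₂ = 357.5/19.88 = 17.9829 s.
Tank 1: C₁ = C_in(1 − e^(−t/τ₁)). Tank 2 (τ₁ ≠ τ₂): C₂ = C_in[1 − (τ₁ e^(−t/τ₁) − τ₂ e^(−t/τ₂))/(τ₁ − τ₂)].
At t = 26.96: e^(−t/τ₁) = 0.0868146, e^(−t/τ₂) = 0.223308.
C₂ = 2.819·[1 − (11.0312·0.0868146 − 17.9829·0.223308)/(-6.95171)] = 2.819·0.560100 = 1.57892 mg/L.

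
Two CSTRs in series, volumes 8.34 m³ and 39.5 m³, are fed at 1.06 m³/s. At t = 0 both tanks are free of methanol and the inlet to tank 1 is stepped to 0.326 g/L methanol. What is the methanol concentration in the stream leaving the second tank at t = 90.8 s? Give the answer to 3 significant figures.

0.290 g/L

Time constants: τᵢ = Vᵢ/Q for each well-mixed tank.
τ₁ = 8.34/1.06 = 7.8679 s; τ₂ = 39.5/1.06 = 37.264 s.
Solving the cascade with C₁(0)=C₂(0)=0 gives C₂(t) = C_in[1 − (τ₁ e^(−t/τ₁) − τ₂ e^(−t/τ₂))/(τ₁ − τ₂)].
At t = 90.8: e^(−t/τ₁) = 9.7278e-06, e^(−t/τ₂) = 0.087453.
C₂ = 0.326·[1 − (7.8679·9.7278e-06 − 37.264·0.087453)/(-29.396)] = 0.326·0.88914 = 0.28986 g/L.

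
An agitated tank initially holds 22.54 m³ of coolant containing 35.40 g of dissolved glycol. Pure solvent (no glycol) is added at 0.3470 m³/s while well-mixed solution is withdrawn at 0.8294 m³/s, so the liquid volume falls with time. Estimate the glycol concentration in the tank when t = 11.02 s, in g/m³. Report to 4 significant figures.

Let m(t) be the amount of glycol. Volume: V(t) = V₀ + (Q_in − Q_out) t = 22.54 − 0.482400 t; V(11.02) = 17.2240 m³.
No glycol enters, so dm/dt = −Q_out · (m/V).
dm/m = −Q_out dt/(V₀ − 0.482400 t); integrating gives ln(m/m₀) = −(Q_out/(Q_in−Q_out)) ln(V/V₀).
m = m₀ (V₀/V)^(Q_out/(Q_in−Q_out)) = 35.40 × (22.54/17.2240)^(-1.71932) = 22.2921 g.
C = m/V = 22.2921/17.2240 = 1.29425 g/m³.

1.294 g/m³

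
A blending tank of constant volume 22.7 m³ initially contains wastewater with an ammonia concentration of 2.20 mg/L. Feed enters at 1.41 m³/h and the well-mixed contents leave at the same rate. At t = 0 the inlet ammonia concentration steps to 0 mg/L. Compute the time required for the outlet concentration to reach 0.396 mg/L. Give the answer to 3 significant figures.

Species balance: V dC/dt = Q(C_in − C) ⇒ τ = V/Q = 16.099 h.
C(t) = C_in + (C₀ − C_in) e^(−t/τ). Set C = 0.396 and solve for t:
e^(−t/τ) = (C − C_in)/(C₀ − C_in) = (0.396 − 0)/(2.20 − 0) = 0.18000
t = −τ ln(…) = 16.099 × 1.7148 = 27.607 h.

27.6 h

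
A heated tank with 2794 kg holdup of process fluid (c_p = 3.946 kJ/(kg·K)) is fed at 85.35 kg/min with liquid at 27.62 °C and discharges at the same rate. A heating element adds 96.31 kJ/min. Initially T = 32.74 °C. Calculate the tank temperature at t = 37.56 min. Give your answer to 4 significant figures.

29.44 °C

Heat balance on the well-mixed liquid: M c_p dT/dt = ṁ c_p (T_in − T) + 96.31.
τ = M/ṁ = 32.7358 min; T_ss = T_in + Q̇/(ṁ c_p) = 27.62 + 96.31/(85.35·3.946) = 27.9060 °C.
T approaches T_ss exponentially: T(t) = T_ss + (T₀ − T_ss) e^(−t/τ).
T(37.56) = 27.9060 + (4.83404)·e^(−37.56/32.7358) = 27.9060 + (4.83404)·0.317471 = 29.4406 °C.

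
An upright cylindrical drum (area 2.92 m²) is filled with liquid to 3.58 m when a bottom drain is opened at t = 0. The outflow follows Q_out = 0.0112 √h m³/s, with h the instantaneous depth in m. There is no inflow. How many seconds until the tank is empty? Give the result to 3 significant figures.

A dh/dt = −Q_out = −0.0112 √h.
∫ h^(−1/2) dh = −(0.0112/A) ∫ dt, giving 2√h = 2√h₀ − (0.0112/A) t.
Tank is empty when √h = 0: t_empty = 2A√h₀/0.0112.
t_empty = 2·2.92·√3.58/0.0112 = 5.8400·1.8921/0.0112 = 986.59 s.

987 s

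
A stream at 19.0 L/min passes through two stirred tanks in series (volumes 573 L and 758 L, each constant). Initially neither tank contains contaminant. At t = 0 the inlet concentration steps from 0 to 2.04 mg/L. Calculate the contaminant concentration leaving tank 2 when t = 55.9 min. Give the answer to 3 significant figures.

Species balance on tank i: dCᵢ/dt = (Cᵢ₋₁ − Cᵢ)/τᵢ with τᵢ = Vᵢ/Q.
τ₁ = 573/19.0 = 30.158 min; τ₂ = 758/19.0 = 39.895 min.
Tank 1: C₁ = C_in(1 − e^(−t/τ₁)). Tank 2 (τ₁ ≠ τ₂): C₂ = C_in[1 − (τ₁ e^(−t/τ₁) − τ₂ e^(−t/τ₂))/(τ₁ − τ₂)].
At t = 55.9: e^(−t/τ₁) = 0.15668, e^(−t/τ₂) = 0.24630.
C₂ = 2.04·[1 − (30.158·0.15668 − 39.895·0.24630)/(-9.7368)] = 2.04·0.47609 = 0.97122 mg/L.

0.971 mg/L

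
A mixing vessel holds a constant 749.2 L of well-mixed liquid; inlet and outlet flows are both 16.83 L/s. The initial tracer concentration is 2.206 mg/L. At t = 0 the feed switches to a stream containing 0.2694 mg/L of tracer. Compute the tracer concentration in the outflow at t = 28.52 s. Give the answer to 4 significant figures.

1.290 mg/L

Mass balance on the solute (V constant): V dC/dt = Q(C_in − C).
So dC/dt = (C_in − C)/τ with τ = V/Q = 749.2/16.83 = 44.5157 s.
Solution: C(t) = C_in + (C₀ − C_in) e^(−t/τ).
C(28.52) = 0.2694 + (2.206 − 0.2694)·e^(−28.52/44.5157) = 0.2694 + (1.93660)·0.526938 = 1.28987 mg/L.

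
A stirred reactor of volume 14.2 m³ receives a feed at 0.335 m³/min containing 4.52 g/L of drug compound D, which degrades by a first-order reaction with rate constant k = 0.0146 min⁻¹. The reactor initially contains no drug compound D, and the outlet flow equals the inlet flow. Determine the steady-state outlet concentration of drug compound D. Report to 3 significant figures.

2.79 g/L

Accumulation = in − out − consumed: V dC/dt = Q C_in − Q C − k V C.
At steady state: 0 = Q C_in − (Q + kV) C_ss, so C_ss = Q C_in/(Q + kV).
C_ss = 0.335·4.52/(0.335 + 0.0146·14.2) = 1.5142/0.54232 = 2.7921 g/L.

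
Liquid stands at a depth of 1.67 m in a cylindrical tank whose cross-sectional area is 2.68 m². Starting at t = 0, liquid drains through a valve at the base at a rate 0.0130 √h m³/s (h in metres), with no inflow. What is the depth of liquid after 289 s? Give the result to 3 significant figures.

With no inflow, A dh/dt = −0.0130 √h.
Separate and integrate: 2(√h − √h₀) = −(0.0130/A) t.
√h = √1.67 − 0.0130·289/(2·2.68) = 1.2923 − 0.70093 = 0.59135.
h = 0.59135² = 0.34970 m.

0.350 m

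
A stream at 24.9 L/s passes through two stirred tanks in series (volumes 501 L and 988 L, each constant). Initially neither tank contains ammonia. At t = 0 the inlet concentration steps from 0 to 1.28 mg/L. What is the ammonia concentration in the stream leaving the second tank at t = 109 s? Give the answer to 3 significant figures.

1.12 mg/L

Time constants: τᵢ = Vᵢ/Q for each well-mixed tank.
τ₁ = 501/24.9 = 20.120 s; τ₂ = 988/24.9 = 39.679 s.
Solving the cascade with C₁(0)=C₂(0)=0 gives C₂(t) = C_in[1 − (τ₁ e^(−t/τ₁) − τ₂ e^(−t/τ₂))/(τ₁ − τ₂)].
At t = 109: e^(−t/τ₁) = 0.0044388, e^(−t/τ₂) = 0.064116.
C₂ = 1.28·[1 − (20.120·0.0044388 − 39.679·0.064116)/(-19.558)] = 1.28·0.87449 = 1.1193 mg/L.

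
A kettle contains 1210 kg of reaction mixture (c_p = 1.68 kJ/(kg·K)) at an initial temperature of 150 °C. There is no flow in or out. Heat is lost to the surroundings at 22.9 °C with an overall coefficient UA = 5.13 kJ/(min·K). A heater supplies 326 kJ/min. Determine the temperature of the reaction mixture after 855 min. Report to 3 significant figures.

First-law balance (no shaft work): M c_p dT/dt = −UA(T − T_amb) + Q̇.
dT/dt = (T_ss − T)/τ with T_ss = T_amb + Q̇/UA = 22.9 + 326/5.13 = 86.448 °C, τ = M c_p/UA = 1210·1.68/5.13 = 396.26 min.
Solution: T(t) = T_ss + (T₀ − T_ss) e^(−t/τ).
T(855) = 86.448 + (63.552)·0.11559 = 93.794 °C.

93.8 °C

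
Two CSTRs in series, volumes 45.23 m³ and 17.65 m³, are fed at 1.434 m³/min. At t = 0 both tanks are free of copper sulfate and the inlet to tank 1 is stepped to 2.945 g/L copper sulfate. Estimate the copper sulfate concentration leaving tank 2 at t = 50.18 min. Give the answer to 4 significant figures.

Each tank obeys Vᵢ dCᵢ/dt = Q(Cᵢ₋₁ − Cᵢ), so τᵢ = Vᵢ/Q.
τ₁ = 45.23/1.434 = 31.5411 min; τ₂ = 17.65/1.434 = 12.3082 min.
Solving the cascade with C₁(0)=C₂(0)=0 gives C₂(t) = C_in[1 − (τ₁ e^(−t/τ₁) − τ₂ e^(−t/τ₂))/(τ₁ − τ₂)].
At t = 50.18: e^(−t/τ₁) = 0.203734, e^(−t/τ₂) = 0.0169592.
C₂ = 2.945·[1 − (31.5411·0.203734 − 12.3082·0.0169592)/(19.2329)] = 2.945·0.676737 = 1.99299 g/L.

1.993 g/L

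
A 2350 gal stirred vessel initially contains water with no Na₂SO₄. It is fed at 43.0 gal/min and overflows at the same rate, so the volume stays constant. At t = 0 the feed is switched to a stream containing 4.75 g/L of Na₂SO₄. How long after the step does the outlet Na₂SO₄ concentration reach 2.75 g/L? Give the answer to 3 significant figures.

47.3 min

Accumulation = in − out for the solute gives V dC/dt = Q(C_in − C), so τ = V/Q = 54.651 min.
C(t) = C_in + (C₀ − C_in) e^(−t/τ). Set C = 2.75 and solve for t:
e^(−t/τ) = (C − C_in)/(C₀ − C_in) = (2.75 − 4.75)/(0 − 4.75) = 0.42105
t = −τ ln(…) = 54.651 × 0.86500 = 47.273 min.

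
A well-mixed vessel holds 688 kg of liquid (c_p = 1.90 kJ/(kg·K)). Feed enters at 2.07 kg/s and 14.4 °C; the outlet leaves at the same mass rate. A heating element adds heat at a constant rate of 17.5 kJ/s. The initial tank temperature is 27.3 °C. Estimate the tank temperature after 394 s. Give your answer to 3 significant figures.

Heat balance on the well-mixed liquid: M c_p dT/dt = ṁ c_p (T_in − T) + 17.5.
Rearrange: dT/dt = (T_ss − T)/τ with τ = M/ṁ = 332.37 s and T_ss = T_in + Q̇/(ṁ c_p) = 18.850 °C.
Integrating: T(t) = T_ss + (T₀ − T_ss) e^(−t/τ).
T(394) = 18.850 + (8.4505)·e^(−394/332.37) = 18.850 + (8.4505)·0.30561 = 21.432 °C.

21.4 °C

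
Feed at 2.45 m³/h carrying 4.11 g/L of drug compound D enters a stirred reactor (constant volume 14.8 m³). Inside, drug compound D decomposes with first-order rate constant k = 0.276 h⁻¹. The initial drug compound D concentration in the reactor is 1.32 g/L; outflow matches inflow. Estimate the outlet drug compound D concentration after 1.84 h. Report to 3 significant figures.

V dC/dt = Q(C_in − C) − k V C.
dC/dt = (Q/V) C_in − (Q/V + k) C; effective rate a = Q/V + k = 0.16554 + 0.276 = 0.44154 h⁻¹.
C_ss = Q C_in/(Q + kV) = 1.5409 g/L; C(t) = C_ss + (C₀ − C_ss) e^(−a t).
C(1.84) = 1.5409 + (-0.22090)·e^(−0.44154·1.84) = 1.5409 + (-0.22090)·0.44378 = 1.4429 g/L.

1.44 g/L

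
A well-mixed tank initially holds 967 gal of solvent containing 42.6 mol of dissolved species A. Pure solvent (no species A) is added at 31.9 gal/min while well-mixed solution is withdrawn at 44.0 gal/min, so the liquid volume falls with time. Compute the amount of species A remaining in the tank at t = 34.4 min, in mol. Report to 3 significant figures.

5.50 mol

Total volume: dV/dt = Q_in − Q_out = -12.100 gal/min, so V(t) = 967 − 12.100 t and V(34.4) = 550.76 gal.
No species A enters, so dm/dt = −Q_out · (m/V).
dm/m = −Q_out dt/(V₀ − 12.100 t); integrating gives ln(m/m₀) = −(Q_out/(Q_in−Q_out)) ln(V/V₀).
m = m₀ (V₀/V)^(Q_out/(Q_in−Q_out)) = 42.6 × (967/550.76)^(-3.6364) = 5.5011 mol.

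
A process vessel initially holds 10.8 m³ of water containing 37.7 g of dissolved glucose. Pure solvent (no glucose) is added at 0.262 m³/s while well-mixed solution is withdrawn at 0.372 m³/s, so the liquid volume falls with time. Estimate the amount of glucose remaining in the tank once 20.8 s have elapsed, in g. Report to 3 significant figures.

16.9 g

Total volume: dV/dt = Q_in − Q_out = -0.11000 m³/s, so V(t) = 10.8 − 0.11000 t and V(20.8) = 8.5120 m³.
Solute balance: dm/dt = 0 − Q_out C = −Q_out m/V(t).
dm/m = −Q_out dt/(V₀ − 0.11000 t); integrating gives ln(m/m₀) = −(Q_out/(Q_in−Q_out)) ln(V/V₀).
m = m₀ (V₀/V)^(Q_out/(Q_in−Q_out)) = 37.7 × (10.8/8.5120)^(-3.3818) = 16.853 g.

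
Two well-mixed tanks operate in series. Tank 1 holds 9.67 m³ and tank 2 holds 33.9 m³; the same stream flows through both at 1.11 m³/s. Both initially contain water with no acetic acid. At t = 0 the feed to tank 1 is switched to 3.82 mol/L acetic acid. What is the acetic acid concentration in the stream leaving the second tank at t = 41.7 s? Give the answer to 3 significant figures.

2.47 mol/L

Species balance on tank i: dCᵢ/dt = (Cᵢ₋₁ − Cᵢ)/τᵢ with τᵢ = Vᵢ/Q.
τ₁ = 9.67/1.11 = 8.7117 s; τ₂ = 33.9/1.11 = 30.541 s.
Tank 1: C₁ = C_in(1 − e^(−t/τ₁)). Tank 2 (τ₁ ≠ τ₂): C₂ = C_in[1 − (τ₁ e^(−t/τ₁) − τ₂ e^(−t/τ₂))/(τ₁ − τ₂)].
At t = 41.7: e^(−t/τ₁) = 0.0083403, e^(−t/τ₂) = 0.25528.
C₂ = 3.82·[1 − (8.7117·0.0083403 − 30.541·0.25528)/(-21.829)] = 3.82·0.64617 = 2.4684 mol/L.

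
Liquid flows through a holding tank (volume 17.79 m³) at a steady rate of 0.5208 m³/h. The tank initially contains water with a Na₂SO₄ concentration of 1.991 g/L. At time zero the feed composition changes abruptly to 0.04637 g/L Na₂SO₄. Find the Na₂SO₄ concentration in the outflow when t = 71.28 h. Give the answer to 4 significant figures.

0.2877 g/L

Accumulation = in − out for the solute gives V dC/dt = Q(C_in − C).
So dC/dt = (C_in − C)/τ with τ = V/Q = 17.79/0.5208 = 34.1590 h.
C approaches C_in exponentially: C(t) = C_in + (C₀ − C_in) e^(−t/τ).
C(71.28) = 0.04637 + (1.991 − 0.04637)·e^(−71.28/34.1590) = 0.04637 + (1.94463)·0.124094 = 0.287688 g/L.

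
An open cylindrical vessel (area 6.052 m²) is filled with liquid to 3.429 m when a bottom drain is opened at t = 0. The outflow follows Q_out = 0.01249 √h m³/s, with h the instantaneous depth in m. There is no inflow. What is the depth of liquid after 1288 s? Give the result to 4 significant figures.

0.2732 m

Volume balance on the tank: A dh/dt = −0.01249 √h.
∫ h^(−1/2) dh = −(0.01249/A) ∫ dt, giving 2√h = 2√h₀ − (0.01249/A) t.
√h = √3.429 − 0.01249·1288/(2·6.052) = 1.85176 − 1.32907 = 0.522681.
h = 0.522681² = 0.273196 m.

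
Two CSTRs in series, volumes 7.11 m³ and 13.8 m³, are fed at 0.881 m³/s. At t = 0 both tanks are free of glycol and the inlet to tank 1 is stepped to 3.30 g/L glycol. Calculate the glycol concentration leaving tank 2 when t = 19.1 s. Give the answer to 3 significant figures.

1.62 g/L

Time constants: τᵢ = Vᵢ/Q for each well-mixed tank.
τ₁ = 7.11/0.881 = 8.0704 s; τ₂ = 13.8/0.881 = 15.664 s.
Tank 1: C₁ = C_in(1 − e^(−t/τ₁)). Tank 2 (τ₁ ≠ τ₂): C₂ = C_in[1 − (τ₁ e^(−t/τ₁) − τ₂ e^(−t/τ₂))/(τ₁ − τ₂)].
At t = 19.1: e^(−t/τ₁) = 0.093792, e^(−t/τ₂) = 0.29542.
C₂ = 3.30·[1 − (8.0704·0.093792 − 15.664·0.29542)/(-7.5936)] = 3.30·0.49029 = 1.6180 g/L.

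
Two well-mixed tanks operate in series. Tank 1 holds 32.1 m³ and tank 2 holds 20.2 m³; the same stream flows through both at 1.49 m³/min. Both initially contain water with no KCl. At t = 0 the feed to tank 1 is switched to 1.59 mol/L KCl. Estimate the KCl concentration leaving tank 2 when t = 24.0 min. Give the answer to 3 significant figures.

0.642 mol/L

Species balance on tank i: dCᵢ/dt = (Cᵢ₋₁ − Cᵢ)/τᵢ with τᵢ = Vᵢ/Q.
τ₁ = 32.1/1.49 = 21.544 min; τ₂ = 20.2/1.49 = 13.557 min.
Solving the cascade with C₁(0)=C₂(0)=0 gives C₂(t) = C_in[1 − (τ₁ e^(−t/τ₁) − τ₂ e^(−t/τ₂))/(τ₁ − τ₂)].
At t = 24.0: e^(−t/τ₁) = 0.32824, e^(−t/τ₂) = 0.17028.
C₂ = 1.59·[1 − (21.544·0.32824 − 13.557·0.17028)/(7.9866)] = 1.59·0.40364 = 0.64178 mol/L.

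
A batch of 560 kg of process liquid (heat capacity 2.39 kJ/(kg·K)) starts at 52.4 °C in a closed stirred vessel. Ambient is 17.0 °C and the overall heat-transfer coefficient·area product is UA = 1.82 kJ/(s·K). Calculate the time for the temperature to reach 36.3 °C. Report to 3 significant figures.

Lumped-capacitance energy balance: M c_p dT/dt = UA(T_amb − T).
τ = M c_p/UA = 735.38 s; T_ss = T_amb = 17.000 °C.
T(t) = T_ss + (T₀ − T_ss)e^(−t/τ); set T = 36.3:
t = −τ ln[(T − T_ss)/(T₀ − T_ss)] = −735.38 · ln(0.54520) = 446.09 s.

446 s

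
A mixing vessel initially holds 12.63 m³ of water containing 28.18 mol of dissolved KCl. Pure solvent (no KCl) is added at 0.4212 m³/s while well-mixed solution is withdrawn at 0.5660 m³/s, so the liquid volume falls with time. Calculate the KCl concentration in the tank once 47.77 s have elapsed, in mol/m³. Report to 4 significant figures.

Total volume: dV/dt = Q_in − Q_out = -0.144800 m³/s, so V(t) = 12.63 − 0.144800 t and V(47.77) = 5.71290 m³.
Species balance (pure solvent in): dm/dt = −Q_out · m/V(t).
Separate: dm/m = −Q_out dt/V(t) ⇒ ln(m/m₀) = −(Q_out/(Q_in−Q_out)) ln(V/V₀).
m = m₀ (V₀/V)^(Q_out/(Q_in−Q_out)) = 28.18 × (12.63/5.71290)^(-3.90884) = 1.26813 mol.
C = m/V = 1.26813/5.71290 = 0.221977 mol/m³.

0.2220 mol/m³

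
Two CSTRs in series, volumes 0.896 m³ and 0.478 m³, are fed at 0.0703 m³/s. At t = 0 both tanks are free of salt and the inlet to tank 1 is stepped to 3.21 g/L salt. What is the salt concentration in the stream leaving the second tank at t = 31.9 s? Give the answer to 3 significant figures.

Species balance on tank i: dCᵢ/dt = (Cᵢ₋₁ − Cᵢ)/τᵢ with τᵢ = Vᵢ/Q.
τ₁ = 0.896/0.0703 = 12.745 s; τ₂ = 0.478/0.0703 = 6.7994 s.
Solving the cascade with C₁(0)=C₂(0)=0 gives C₂(t) = C_in[1 − (τ₁ e^(−t/τ₁) − τ₂ e^(−t/τ₂))/(τ₁ − τ₂)].
At t = 31.9: e^(−t/τ₁) = 0.081850, e^(−t/τ₂) = 0.0091723.
C₂ = 3.21·[1 − (12.745·0.081850 − 6.7994·0.0091723)/(5.9459)] = 3.21·0.83504 = 2.6805 g/L.

2.68 g/L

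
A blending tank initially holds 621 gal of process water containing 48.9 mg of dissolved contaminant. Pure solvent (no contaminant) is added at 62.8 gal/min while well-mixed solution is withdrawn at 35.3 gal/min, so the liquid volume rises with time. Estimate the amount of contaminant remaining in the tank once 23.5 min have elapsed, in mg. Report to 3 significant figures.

19.6 mg

Let m(t) be the amount of contaminant. Volume: V(t) = V₀ + (Q_in − Q_out) t = 621 + 27.500 t; V(23.5) = 1267.2 gal.
Species balance (pure solvent in): dm/dt = −Q_out · m/V(t).
Separate: dm/m = −Q_out dt/V(t) ⇒ ln(m/m₀) = −(Q_out/(Q_in−Q_out)) ln(V/V₀).
m = m₀ (V₀/V)^(Q_out/(Q_in−Q_out)) = 48.9 × (621/1267.2)^(1.2836) = 19.574 mg.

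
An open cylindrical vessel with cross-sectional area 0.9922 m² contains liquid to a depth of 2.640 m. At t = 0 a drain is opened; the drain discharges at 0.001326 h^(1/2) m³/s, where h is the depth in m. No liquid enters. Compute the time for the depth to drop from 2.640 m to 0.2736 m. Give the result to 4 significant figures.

A dh/dt = −Q_out = −0.001326 √h.
This is separable: 2 d(√h)/dt = −0.001326/A, so √h = √h₀ − (0.001326/(2A)) t.
t = 2A(√h₀ − √h)/0.001326 = 2·0.9922·(√2.640 − √0.2736)/0.001326
  = 1.98440 × (1.62481 − 0.523068) / 0.001326 = 1648.79 s.

1649 s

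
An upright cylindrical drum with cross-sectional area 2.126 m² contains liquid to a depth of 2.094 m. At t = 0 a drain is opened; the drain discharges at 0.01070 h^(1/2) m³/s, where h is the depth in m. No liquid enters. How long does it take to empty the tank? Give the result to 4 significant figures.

575.0 s

A dh/dt = −Q_out = −0.01070 √h.
Separate and integrate: 2(√h − √h₀) = −(0.01070/A) t.
Tank is empty when √h = 0: t_empty = 2A√h₀/0.01070.
t_empty = 2·2.126·√2.094/0.01070 = 4.25200·1.44707/0.01070 = 575.040 s.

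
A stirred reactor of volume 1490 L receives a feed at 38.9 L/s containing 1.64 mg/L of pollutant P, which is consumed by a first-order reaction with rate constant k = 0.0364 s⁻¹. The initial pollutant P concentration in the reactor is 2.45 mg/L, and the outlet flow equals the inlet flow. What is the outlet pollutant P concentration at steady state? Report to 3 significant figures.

0.685 mg/L

V dC/dt = Q(C_in − C) − k V C.
Steady state (dC/dt = 0): C_ss = Q C_in/(Q + kV) = C_in/(1 + kV/Q).
C_ss = 38.9·1.64/(38.9 + 0.0364·1490) = 63.796/93.136 = 0.68498 mg/L.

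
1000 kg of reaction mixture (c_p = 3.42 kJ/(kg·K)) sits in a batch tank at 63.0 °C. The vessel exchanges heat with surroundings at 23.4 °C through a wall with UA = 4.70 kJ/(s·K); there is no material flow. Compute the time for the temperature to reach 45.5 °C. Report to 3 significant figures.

424 s

Lumped-capacitance energy balance: M c_p dT/dt = UA(T_amb − T).
τ = M c_p/UA = 727.66 s; T_ss = T_amb = 23.400 °C.
T(t) = T_ss + (T₀ − T_ss)e^(−t/τ); set T = 45.5:
t = −τ ln[(T − T_ss)/(T₀ − T_ss)] = −727.66 · ln(0.55808) = 424.41 s.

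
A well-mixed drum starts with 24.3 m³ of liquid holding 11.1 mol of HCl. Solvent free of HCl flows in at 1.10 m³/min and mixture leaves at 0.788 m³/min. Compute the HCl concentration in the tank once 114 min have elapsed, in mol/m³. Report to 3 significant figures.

Total volume: dV/dt = Q_in − Q_out = 0.31200 m³/min, so V(t) = 24.3 + 0.31200 t and V(114) = 59.868 m³.
Species balance (pure solvent in): dm/dt = −Q_out · m/V(t).
dm/m = −Q_out dt/(V₀ + 0.31200 t); integrating gives ln(m/m₀) = −(Q_out/(Q_in−Q_out)) ln(V/V₀).
m = m₀ (V₀/V)^(Q_out/(Q_in−Q_out)) = 11.1 × (24.3/59.868)^(2.5256) = 1.1384 mol.
C = m/V = 1.1384/59.868 = 0.019016 mol/m³.

0.0190 mol/m³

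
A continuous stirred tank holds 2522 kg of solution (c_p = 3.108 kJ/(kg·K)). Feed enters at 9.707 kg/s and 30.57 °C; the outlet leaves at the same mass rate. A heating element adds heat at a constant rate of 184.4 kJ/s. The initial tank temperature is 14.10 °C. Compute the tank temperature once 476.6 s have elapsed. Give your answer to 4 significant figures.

33.08 °C

Heat balance on the well-mixed liquid: M c_p dT/dt = ṁ c_p (T_in − T) + 184.4.
τ = M/ṁ = 259.813 s; T_ss = T_in + Q̇/(ṁ c_p) = 30.57 + 184.4/(9.707·3.108) = 36.6822 °C.
Solution: T(t) = T_ss + (T₀ − T_ss) e^(−t/τ).
T(476.6) = 36.6822 + (-22.5822)·e^(−476.6/259.813) = 36.6822 + (-22.5822)·0.159709 = 33.0756 °C.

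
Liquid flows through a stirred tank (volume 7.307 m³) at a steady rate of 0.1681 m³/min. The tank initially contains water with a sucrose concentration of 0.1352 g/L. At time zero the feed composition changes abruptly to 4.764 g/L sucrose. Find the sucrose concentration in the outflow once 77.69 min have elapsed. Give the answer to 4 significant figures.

3.989 g/L

Unsteady species balance (constant V, well mixed): V dC/dt = Q(C_in − C).
So dC/dt = (C_in − C)/τ with τ = V/Q = 7.307/0.1681 = 43.4682 min.
This is linear first-order; C(t) = C_in + (C₀ − C_in) e^(−t/τ).
C(77.69) = 4.764 + (0.1352 − 4.764)·e^(−77.69/43.4682) = 4.764 + (-4.62880)·0.167414 = 3.98907 g/L.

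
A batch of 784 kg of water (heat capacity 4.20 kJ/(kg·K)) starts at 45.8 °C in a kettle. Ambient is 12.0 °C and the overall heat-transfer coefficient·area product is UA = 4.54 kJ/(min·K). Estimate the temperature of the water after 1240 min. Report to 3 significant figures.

Lumped-capacitance energy balance: M c_p dT/dt = UA(T_amb − T).
dT/dt = (T_ss − T)/τ with T_ss = T_amb = 12.000 °C, τ = M c_p/UA = 784·4.20/4.54 = 725.29 min.
T approaches T_ss exponentially: T(t) = T_ss + (T₀ − T_ss) e^(−t/τ).
T(1240) = 12.000 + (33.800)·0.18093 = 18.115 °C.

18.1 °C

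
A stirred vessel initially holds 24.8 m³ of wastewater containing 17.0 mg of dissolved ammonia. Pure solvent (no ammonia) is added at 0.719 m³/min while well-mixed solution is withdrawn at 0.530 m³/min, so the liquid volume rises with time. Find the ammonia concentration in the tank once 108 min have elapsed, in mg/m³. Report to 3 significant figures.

0.0698 mg/m³

Let m(t) be the amount of ammonia. Volume: V(t) = V₀ + (Q_in − Q_out) t = 24.8 + 0.18900 t; V(108) = 45.212 m³.
Solute balance: dm/dt = 0 − Q_out C = −Q_out m/V(t).
dm/m = −Q_out dt/(V₀ + 0.18900 t); integrating gives ln(m/m₀) = −(Q_out/(Q_in−Q_out)) ln(V/V₀).
m = m₀ (V₀/V)^(Q_out/(Q_in−Q_out)) = 17.0 × (24.8/45.212)^(2.8042) = 3.1557 mg.
C = m/V = 3.1557/45.212 = 0.069798 mg/m³.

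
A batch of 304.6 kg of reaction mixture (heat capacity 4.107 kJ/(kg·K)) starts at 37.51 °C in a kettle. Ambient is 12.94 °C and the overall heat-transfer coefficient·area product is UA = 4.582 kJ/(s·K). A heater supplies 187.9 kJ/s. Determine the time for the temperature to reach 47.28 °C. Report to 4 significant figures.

M c_p dT/dt = −UA(T − T_amb) + Q̇.
τ = M c_p/UA = 273.023 s; T_ss = T_amb + Q̇/UA = 12.94 + 187.9/4.582 = 53.9483 °C.
T(t) = T_ss + (T₀ − T_ss)e^(−t/τ); set T = 47.28:
t = −τ ln[(T − T_ss)/(T₀ − T_ss)] = −273.023 · ln(0.405656) = 246.335 s.

246.3 s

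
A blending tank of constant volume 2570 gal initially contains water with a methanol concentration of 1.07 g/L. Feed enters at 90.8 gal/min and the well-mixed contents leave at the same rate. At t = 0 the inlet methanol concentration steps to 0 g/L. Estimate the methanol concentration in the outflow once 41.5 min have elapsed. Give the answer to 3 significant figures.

Unsteady species balance (constant V, well mixed): V dC/dt = Q(C_in − C).
So dC/dt = (C_in − C)/τ with τ = V/Q = 2570/90.8 = 28.304 min.
This is linear first-order; C(t) = C_in + (C₀ − C_in) e^(−t/τ).
C(41.5) = 0 + (1.07 − 0)·e^(−41.5/28.304) = 0 + (1.0700)·0.23079 = 0.24695 g/L.

0.247 g/L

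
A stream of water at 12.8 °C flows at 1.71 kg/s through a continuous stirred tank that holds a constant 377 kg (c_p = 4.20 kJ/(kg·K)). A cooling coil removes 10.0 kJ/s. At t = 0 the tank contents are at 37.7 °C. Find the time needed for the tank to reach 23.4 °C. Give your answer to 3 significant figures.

173 s

First-law balance (no shaft work): M c_p dT/dt = ṁ c_p (T_in − T) − 10.0.
τ = M/ṁ = 220.47 s; T_ss = T_in − Q̇/(ṁ c_p) = 11.408 °C.
T(t) = T_ss + (T₀ − T_ss) e^(−t/τ). Set T = 23.4:
e^(−t/τ) = (23.4 − 11.408)/(37.7 − 11.408) = 0.45612
t = −220.47 · ln(0.45612) = 173.07 s.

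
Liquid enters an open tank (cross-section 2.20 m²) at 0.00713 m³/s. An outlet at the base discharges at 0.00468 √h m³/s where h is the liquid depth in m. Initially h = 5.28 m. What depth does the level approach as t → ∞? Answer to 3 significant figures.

2.32 m

A dh/dt = Q_in − 0.00468 √h. Steady state requires inflow = outflow:
Q_in = 0.00468 √h_ss ⇒ √h_ss = 0.00713/0.00468 = 1.5235.
h_ss = 1.5235² = 2.3211 m. (Since h₀ = 5.28 m > h_ss, the level will fall toward this value.)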